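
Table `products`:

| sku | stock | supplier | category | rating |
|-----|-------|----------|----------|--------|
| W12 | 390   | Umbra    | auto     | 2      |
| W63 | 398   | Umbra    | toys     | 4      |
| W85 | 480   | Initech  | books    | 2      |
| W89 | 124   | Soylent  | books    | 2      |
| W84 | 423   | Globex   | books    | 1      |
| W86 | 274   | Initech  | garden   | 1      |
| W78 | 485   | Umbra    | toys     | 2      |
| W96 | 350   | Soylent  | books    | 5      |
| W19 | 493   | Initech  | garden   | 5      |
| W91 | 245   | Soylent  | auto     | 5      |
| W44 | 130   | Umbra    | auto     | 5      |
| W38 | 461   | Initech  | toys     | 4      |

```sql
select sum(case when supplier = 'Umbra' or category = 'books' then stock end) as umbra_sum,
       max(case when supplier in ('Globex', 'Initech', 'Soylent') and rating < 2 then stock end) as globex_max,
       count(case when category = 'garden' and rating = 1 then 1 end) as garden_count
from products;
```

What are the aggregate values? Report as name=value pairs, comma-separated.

[umbra_sum: supplier = 'Umbra' or category = 'books']
sku=W12: ✓ → 390
sku=W63: ✓ → 398
sku=W85: ✓ → 480
sku=W89: ✓ → 124
sku=W84: ✓ → 423
sku=W86: ✗
sku=W78: ✓ → 485
sku=W96: ✓ → 350
sku=W19: ✗
sku=W91: ✗
sku=W44: ✓ → 130
sku=W38: ✗
umbra_sum = 390 + 398 + 480 + 124 + 423 + 485 + 350 + 130 = 2780
—
[globex_max: supplier in ('Globex', 'Initech', 'Soylent') and rating < 2]
sku=W12: ✗
sku=W63: ✗
sku=W85: ✗
sku=W89: ✗
sku=W84: ✓ → 423
sku=W86: ✓ → 274
sku=W78: ✗
sku=W96: ✗
sku=W19: ✗
sku=W91: ✗
sku=W44: ✗
sku=W38: ✗
globex_max = MAX(423, 274) = 423
—
[garden_count: category = 'garden' and rating = 1]
sku=W12: ✗
sku=W63: ✗
sku=W85: ✗
sku=W89: ✗
sku=W84: ✗
sku=W86: ✓ → 1
sku=W78: ✗
sku=W96: ✗
sku=W19: ✗
sku=W91: ✗
sku=W44: ✗
sku=W38: ✗
garden_count = COUNT(1) = 1

umbra_sum=2780, globex_max=423, garden_count=1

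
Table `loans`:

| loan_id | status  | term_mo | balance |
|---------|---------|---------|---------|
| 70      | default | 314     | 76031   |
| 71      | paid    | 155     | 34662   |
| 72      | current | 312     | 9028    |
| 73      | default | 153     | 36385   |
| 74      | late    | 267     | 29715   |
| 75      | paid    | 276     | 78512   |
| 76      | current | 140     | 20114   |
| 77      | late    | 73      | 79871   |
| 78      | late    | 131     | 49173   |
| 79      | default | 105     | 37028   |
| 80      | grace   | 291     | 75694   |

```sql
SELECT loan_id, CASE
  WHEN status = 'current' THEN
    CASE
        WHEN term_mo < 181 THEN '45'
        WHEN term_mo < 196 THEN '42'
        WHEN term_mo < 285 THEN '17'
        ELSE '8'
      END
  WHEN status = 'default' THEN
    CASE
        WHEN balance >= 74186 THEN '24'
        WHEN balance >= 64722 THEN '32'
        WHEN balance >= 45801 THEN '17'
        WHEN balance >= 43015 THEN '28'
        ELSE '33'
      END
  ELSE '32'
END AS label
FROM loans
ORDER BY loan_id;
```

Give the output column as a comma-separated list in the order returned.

loan_id=70: status='default' → inner[balance >= 74186] → 24
loan_id=71: status='paid' → outer ELSE → 32
loan_id=72: status='current' → inner[ELSE] → 8
loan_id=73: status='default' → inner[ELSE] → 33
loan_id=74: status='late' → outer ELSE → 32
loan_id=75: status='paid' → outer ELSE → 32
loan_id=76: status='current' → inner[term_mo < 181] → 45
loan_id=77: status='late' → outer ELSE → 32
loan_id=78: status='late' → outer ELSE → 32
loan_id=79: status='default' → inner[ELSE] → 33
loan_id=80: status='grace' → outer ELSE → 32

24, 32, 8, 33, 32, 32, 45, 32, 32, 33, 32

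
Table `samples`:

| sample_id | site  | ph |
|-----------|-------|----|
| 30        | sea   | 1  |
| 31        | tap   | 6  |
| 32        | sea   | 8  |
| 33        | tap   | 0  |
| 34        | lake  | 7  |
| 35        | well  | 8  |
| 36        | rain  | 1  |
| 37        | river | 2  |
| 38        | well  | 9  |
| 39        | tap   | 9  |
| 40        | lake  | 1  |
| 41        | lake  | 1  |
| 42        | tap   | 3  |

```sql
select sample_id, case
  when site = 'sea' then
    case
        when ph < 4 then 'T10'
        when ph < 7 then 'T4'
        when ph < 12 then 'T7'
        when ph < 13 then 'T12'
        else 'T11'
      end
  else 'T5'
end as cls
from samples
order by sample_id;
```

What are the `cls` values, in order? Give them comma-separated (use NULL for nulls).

sample_id=30: site='sea' → inner[ph < 4] → T10
sample_id=31: site='tap' → outer ELSE → T5
sample_id=32: site='sea' → inner[ph < 12] → T7
sample_id=33: site='tap' → outer ELSE → T5
sample_id=34: site='lake' → outer ELSE → T5
sample_id=35: site='well' → outer ELSE → T5
sample_id=36: site='rain' → outer ELSE → T5
sample_id=37: site='river' → outer ELSE → T5
sample_id=38: site='well' → outer ELSE → T5
sample_id=39: site='tap' → outer ELSE → T5
sample_id=40: site='lake' → outer ELSE → T5
sample_id=41: site='lake' → outer ELSE → T5
sample_id=42: site='tap' → outer ELSE → T5

T10, T5, T7, T5, T5, T5, T5, T5, T5, T5, T5, T5, T5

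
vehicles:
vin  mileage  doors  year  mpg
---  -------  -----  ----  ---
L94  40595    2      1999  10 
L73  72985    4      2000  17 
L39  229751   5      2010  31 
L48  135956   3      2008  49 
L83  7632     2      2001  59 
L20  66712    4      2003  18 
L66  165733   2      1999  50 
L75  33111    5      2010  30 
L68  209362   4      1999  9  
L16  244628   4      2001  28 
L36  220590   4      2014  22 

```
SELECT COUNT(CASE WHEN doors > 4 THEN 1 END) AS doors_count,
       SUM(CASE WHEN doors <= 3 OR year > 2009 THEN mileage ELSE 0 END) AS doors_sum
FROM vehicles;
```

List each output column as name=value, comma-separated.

doors_count=2, doors_sum=833368

[doors_count: doors > 4]
vin=L94: ✗
vin=L73: ✗
vin=L39: ✓ → 1
vin=L48: ✗
vin=L83: ✗
vin=L20: ✗
vin=L66: ✗
vin=L75: ✓ → 1
vin=L68: ✗
vin=L16: ✗
vin=L36: ✗
doors_count = COUNT(1, 1) = 2
—
[doors_sum: doors <= 3 OR year > 2009]
vin=L94: ✓ → 40595
vin=L73: ✗
vin=L39: ✓ → 229751
vin=L48: ✓ → 135956
vin=L83: ✓ → 7632
vin=L20: ✗
vin=L66: ✓ → 165733
vin=L75: ✓ → 33111
vin=L68: ✗
vin=L16: ✗
vin=L36: ✓ → 220590
doors_sum = 40595 + 229751 + 135956 + 7632 + 165733 + 33111 + 220590 = 833368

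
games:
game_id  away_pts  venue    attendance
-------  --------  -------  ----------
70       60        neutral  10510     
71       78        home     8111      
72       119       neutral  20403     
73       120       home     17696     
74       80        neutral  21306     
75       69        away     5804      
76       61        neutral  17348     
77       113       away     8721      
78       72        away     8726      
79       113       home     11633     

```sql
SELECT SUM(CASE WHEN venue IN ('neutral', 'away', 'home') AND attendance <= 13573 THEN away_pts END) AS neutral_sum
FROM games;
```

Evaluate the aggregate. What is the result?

game_id=70: ✓ → 60
game_id=71: ✓ → 78
game_id=72: ✗
game_id=73: ✗
game_id=74: ✗
game_id=75: ✓ → 69
game_id=76: ✗
game_id=77: ✓ → 113
game_id=78: ✓ → 72
game_id=79: ✓ → 113
neutral_sum = 60 + 78 + 69 + 113 + 72 + 113 = 505

505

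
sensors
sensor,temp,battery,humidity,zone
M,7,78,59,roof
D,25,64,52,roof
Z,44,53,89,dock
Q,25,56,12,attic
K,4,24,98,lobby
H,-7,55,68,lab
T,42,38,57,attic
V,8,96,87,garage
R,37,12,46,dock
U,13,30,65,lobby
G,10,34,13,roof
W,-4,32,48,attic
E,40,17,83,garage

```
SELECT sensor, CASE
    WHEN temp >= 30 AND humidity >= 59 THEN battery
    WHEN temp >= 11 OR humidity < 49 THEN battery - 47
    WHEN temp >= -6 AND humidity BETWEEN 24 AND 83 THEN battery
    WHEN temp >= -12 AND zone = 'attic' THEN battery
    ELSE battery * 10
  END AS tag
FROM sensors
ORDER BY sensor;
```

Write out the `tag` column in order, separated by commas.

sensor=D: temp >= 11 OR humidity < 49 → 17
sensor=E: temp >= 30 AND humidity >= 59 → 17
sensor=G: temp >= 11 OR humidity < 49 → -13
sensor=H: ELSE → 550
sensor=K: ELSE → 240
sensor=M: temp >= -6 AND humidity BETWEEN 24 AND 83 → 78
sensor=Q: temp >= 11 OR humidity < 49 → 9
sensor=R: temp >= 11 OR humidity < 49 → -35
sensor=T: temp >= 11 OR humidity < 49 → -9
sensor=U: temp >= 11 OR humidity < 49 → -17
sensor=V: ELSE → 960
sensor=W: temp >= 11 OR humidity < 49 → -15
sensor=Z: temp >= 30 AND humidity >= 59 → 53

17, 17, -13, 550, 240, 78, 9, -35, -9, -17, 960, -15, 53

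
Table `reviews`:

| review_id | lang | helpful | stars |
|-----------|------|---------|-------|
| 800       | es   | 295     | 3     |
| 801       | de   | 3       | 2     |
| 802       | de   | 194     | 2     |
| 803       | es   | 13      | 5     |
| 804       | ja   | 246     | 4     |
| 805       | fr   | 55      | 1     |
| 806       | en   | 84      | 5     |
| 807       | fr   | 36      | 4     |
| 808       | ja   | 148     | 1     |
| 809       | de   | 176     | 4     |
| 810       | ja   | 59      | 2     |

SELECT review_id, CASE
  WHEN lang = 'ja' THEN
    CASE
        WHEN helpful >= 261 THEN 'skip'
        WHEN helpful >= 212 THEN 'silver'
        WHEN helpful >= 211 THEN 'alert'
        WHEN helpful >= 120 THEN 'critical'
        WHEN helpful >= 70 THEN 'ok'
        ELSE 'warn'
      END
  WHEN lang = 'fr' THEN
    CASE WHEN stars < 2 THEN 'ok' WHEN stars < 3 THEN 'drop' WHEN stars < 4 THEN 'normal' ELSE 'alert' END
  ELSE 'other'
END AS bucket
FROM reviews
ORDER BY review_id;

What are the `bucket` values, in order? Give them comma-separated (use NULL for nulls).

other, other, other, other, silver, ok, other, alert, critical, other, warn

review_id=800: lang='es' → outer ELSE → other
review_id=801: lang='de' → outer ELSE → other
review_id=802: lang='de' → outer ELSE → other
review_id=803: lang='es' → outer ELSE → other
review_id=804: lang='ja' → inner[helpful >= 212] → silver
review_id=805: lang='fr' → inner[stars < 2] → ok
review_id=806: lang='en' → outer ELSE → other
review_id=807: lang='fr' → inner[ELSE] → alert
review_id=808: lang='ja' → inner[helpful >= 120] → critical
review_id=809: lang='de' → outer ELSE → other
review_id=810: lang='ja' → inner[ELSE] → warn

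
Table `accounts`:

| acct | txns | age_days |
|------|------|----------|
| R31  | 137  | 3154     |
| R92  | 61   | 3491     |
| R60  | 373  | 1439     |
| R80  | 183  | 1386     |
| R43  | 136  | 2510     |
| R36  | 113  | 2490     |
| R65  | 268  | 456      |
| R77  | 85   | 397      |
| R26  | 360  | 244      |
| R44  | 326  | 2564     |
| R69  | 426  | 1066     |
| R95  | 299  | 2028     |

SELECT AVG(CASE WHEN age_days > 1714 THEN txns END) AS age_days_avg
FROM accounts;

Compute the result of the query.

178.6666666667

acct=R31: ✓ → 137
acct=R92: ✓ → 61
acct=R60: ✗
acct=R80: ✗
acct=R43: ✓ → 136
acct=R36: ✓ → 113
acct=R65: ✗
acct=R77: ✗
acct=R26: ✗
acct=R44: ✓ → 326
acct=R69: ✗
acct=R95: ✓ → 299
age_days_avg = (137 + 61 + 136 + 113 + 326 + 299) / 6 = 178.6666666667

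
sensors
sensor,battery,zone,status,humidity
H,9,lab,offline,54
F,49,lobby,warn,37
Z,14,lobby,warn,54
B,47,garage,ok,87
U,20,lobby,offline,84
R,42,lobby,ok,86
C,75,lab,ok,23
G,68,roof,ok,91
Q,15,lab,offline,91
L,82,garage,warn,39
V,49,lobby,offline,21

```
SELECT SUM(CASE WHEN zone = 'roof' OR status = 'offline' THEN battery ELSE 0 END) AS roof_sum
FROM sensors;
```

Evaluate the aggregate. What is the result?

161

sensor=H: ✓ → 9
sensor=F: ✗
sensor=Z: ✗
sensor=B: ✗
sensor=U: ✓ → 20
sensor=R: ✗
sensor=C: ✗
sensor=G: ✓ → 68
sensor=Q: ✓ → 15
sensor=L: ✗
sensor=V: ✓ → 49
roof_sum = 9 + 20 + 68 + 15 + 49 = 161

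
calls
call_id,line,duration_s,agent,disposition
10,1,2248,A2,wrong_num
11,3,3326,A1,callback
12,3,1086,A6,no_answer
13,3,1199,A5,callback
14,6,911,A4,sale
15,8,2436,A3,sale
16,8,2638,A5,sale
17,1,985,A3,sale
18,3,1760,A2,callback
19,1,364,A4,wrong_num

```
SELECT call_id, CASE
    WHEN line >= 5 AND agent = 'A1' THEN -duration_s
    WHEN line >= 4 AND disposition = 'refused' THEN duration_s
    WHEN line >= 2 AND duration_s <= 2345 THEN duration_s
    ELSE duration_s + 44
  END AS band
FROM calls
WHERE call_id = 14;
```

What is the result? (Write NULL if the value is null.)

call_id = 14: line=6, duration_s=911, agent=A4, disposition=sale.
line >= 5 AND agent = 'A1' → false
line >= 4 AND disposition = 'refused' → false
line >= 2 AND duration_s <= 2345 → true → 911

911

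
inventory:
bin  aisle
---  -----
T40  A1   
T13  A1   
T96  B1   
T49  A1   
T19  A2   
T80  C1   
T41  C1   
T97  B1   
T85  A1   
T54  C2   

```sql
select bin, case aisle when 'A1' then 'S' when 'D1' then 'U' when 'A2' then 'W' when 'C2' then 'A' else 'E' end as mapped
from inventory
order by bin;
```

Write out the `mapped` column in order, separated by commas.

bin=T13: aisle='A1' → S
bin=T19: aisle='A2' → W
bin=T40: aisle='A1' → S
bin=T41: ELSE → E
bin=T49: aisle='A1' → S
bin=T54: aisle='C2' → A
bin=T80: ELSE → E
bin=T85: aisle='A1' → S
bin=T96: ELSE → E
bin=T97: ELSE → E

S, W, S, E, S, A, E, S, E, E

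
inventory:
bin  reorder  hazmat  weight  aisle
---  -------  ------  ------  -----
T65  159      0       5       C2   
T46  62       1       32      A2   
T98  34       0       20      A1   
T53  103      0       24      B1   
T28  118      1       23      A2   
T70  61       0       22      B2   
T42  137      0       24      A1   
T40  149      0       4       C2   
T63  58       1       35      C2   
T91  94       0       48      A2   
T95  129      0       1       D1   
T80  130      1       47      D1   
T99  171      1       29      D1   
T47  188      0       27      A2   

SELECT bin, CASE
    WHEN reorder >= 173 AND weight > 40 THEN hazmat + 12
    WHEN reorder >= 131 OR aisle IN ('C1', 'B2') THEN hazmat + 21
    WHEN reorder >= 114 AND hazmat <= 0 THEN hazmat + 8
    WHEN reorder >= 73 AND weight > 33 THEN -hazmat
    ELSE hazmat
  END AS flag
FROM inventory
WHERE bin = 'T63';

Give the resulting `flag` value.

bin = T63: reorder=58, hazmat=1, weight=35, aisle=C2.
reorder >= 173 AND weight > 40 → false
reorder >= 131 OR aisle IN ('C1', 'B2') → false
reorder >= 114 AND hazmat <= 0 → false
reorder >= 73 AND weight > 33 → false
No prior WHEN matched → ELSE → 1

1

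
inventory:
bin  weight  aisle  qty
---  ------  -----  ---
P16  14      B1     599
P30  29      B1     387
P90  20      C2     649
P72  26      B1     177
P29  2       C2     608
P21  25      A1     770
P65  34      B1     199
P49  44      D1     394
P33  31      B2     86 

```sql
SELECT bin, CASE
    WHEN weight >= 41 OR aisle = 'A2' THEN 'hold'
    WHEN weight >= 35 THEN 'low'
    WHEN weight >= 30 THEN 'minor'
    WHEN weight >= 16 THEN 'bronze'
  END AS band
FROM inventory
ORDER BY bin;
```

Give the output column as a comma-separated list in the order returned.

NULL, bronze, NULL, bronze, minor, hold, minor, bronze, bronze

bin=P16: (no match → NULL) → NULL
bin=P21: weight >= 16 → bronze
bin=P29: (no match → NULL) → NULL
bin=P30: weight >= 16 → bronze
bin=P33: weight >= 30 → minor
bin=P49: weight >= 41 OR aisle = 'A2' → hold
bin=P65: weight >= 30 → minor
bin=P72: weight >= 16 → bronze
bin=P90: weight >= 16 → bronze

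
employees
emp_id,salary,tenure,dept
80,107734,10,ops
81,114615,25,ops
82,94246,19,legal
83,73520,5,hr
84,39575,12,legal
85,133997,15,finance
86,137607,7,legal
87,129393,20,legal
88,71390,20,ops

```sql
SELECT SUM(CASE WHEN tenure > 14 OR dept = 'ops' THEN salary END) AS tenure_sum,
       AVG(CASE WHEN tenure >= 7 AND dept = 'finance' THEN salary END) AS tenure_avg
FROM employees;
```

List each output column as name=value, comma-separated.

tenure_sum=651375, tenure_avg=133997

[tenure_sum: tenure > 14 OR dept = 'ops']
emp_id=80: ✓ → 107734
emp_id=81: ✓ → 114615
emp_id=82: ✓ → 94246
emp_id=83: ✗
emp_id=84: ✗
emp_id=85: ✓ → 133997
emp_id=86: ✗
emp_id=87: ✓ → 129393
emp_id=88: ✓ → 71390
tenure_sum = 107734 + 114615 + 94246 + 133997 + 129393 + 71390 = 651375
—
[tenure_avg: tenure >= 7 AND dept = 'finance']
emp_id=80: ✗
emp_id=81: ✗
emp_id=82: ✗
emp_id=83: ✗
emp_id=84: ✗
emp_id=85: ✓ → 133997
emp_id=86: ✗
emp_id=87: ✗
emp_id=88: ✗
tenure_avg = 133997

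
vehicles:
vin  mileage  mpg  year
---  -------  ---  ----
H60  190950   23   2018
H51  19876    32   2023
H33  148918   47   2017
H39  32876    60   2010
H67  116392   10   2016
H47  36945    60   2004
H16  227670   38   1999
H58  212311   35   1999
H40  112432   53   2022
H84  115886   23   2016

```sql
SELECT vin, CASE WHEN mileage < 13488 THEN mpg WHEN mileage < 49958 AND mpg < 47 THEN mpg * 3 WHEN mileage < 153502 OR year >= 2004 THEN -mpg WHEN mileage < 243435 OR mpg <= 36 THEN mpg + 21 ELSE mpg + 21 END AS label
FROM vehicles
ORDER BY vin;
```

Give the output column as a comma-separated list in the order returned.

59, -47, -60, -53, -60, 96, 56, -23, -10, -23

vin=H16: mileage < 243435 OR mpg <= 36 → 59
vin=H33: mileage < 153502 OR year >= 2004 → -47
vin=H39: mileage < 153502 OR year >= 2004 → -60
vin=H40: mileage < 153502 OR year >= 2004 → -53
vin=H47: mileage < 153502 OR year >= 2004 → -60
vin=H51: mileage < 49958 AND mpg < 47 → 96
vin=H58: mileage < 243435 OR mpg <= 36 → 56
vin=H60: mileage < 153502 OR year >= 2004 → -23
vin=H67: mileage < 153502 OR year >= 2004 → -10
vin=H84: mileage < 153502 OR year >= 2004 → -23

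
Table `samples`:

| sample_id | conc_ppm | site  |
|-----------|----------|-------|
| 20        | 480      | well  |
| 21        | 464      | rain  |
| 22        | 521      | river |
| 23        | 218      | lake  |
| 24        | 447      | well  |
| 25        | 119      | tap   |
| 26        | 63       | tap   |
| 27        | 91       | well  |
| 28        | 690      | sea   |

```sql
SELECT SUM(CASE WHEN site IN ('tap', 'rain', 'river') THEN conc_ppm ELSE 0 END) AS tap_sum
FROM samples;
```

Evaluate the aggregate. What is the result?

1167

sample_id=20: ✗
sample_id=21: ✓ → 464
sample_id=22: ✓ → 521
sample_id=23: ✗
sample_id=24: ✗
sample_id=25: ✓ → 119
sample_id=26: ✓ → 63
sample_id=27: ✗
sample_id=28: ✗
tap_sum = 464 + 521 + 119 + 63 = 1167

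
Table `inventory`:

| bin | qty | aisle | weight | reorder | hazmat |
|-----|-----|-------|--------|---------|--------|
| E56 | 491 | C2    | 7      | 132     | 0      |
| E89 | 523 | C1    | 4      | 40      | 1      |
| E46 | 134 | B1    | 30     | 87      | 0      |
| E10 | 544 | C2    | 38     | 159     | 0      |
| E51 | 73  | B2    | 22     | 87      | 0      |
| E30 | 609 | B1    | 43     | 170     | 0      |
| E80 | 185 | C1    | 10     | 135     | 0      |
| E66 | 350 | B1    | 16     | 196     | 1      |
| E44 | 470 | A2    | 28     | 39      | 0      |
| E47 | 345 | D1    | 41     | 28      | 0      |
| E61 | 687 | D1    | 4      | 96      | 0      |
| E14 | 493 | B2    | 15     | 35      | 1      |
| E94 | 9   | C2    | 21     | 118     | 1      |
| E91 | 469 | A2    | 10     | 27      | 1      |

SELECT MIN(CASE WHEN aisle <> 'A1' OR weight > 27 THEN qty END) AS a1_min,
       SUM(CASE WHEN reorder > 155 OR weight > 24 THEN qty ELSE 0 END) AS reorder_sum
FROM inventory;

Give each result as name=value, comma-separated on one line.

[a1_min: aisle <> 'A1' OR weight > 27]
bin=E56: ✓ → 491
bin=E89: ✓ → 523
bin=E46: ✓ → 134
bin=E10: ✓ → 544
bin=E51: ✓ → 73
bin=E30: ✓ → 609
bin=E80: ✓ → 185
bin=E66: ✓ → 350
bin=E44: ✓ → 470
bin=E47: ✓ → 345
bin=E61: ✓ → 687
bin=E14: ✓ → 493
bin=E94: ✓ → 9
bin=E91: ✓ → 469
a1_min = MIN(491, 523, 134, 544, 73, 609, 185, 350, 470, 345, 687, 493, 9, 469) = 9
—
[reorder_sum: reorder > 155 OR weight > 24]
bin=E56: ✗
bin=E89: ✗
bin=E46: ✓ → 134
bin=E10: ✓ → 544
bin=E51: ✗
bin=E30: ✓ → 609
bin=E80: ✗
bin=E66: ✓ → 350
bin=E44: ✓ → 470
bin=E47: ✓ → 345
bin=E61: ✗
bin=E14: ✗
bin=E94: ✗
bin=E91: ✗
reorder_sum = 134 + 544 + 609 + 350 + 470 + 345 = 2452

a1_min=9, reorder_sum=2452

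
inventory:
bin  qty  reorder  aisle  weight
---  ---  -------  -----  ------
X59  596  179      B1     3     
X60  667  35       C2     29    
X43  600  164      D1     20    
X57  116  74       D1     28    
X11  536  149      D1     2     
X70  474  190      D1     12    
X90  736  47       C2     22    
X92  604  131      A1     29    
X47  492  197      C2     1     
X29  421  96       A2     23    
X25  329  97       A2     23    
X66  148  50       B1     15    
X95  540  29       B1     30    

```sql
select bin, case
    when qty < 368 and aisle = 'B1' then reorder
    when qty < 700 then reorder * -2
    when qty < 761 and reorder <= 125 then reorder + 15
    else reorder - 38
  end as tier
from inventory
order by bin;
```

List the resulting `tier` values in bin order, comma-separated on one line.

-298, -194, -192, -328, -394, -148, -358, -70, 50, -380, 62, -262, -58

bin=X11: qty < 700 → -298
bin=X25: qty < 700 → -194
bin=X29: qty < 700 → -192
bin=X43: qty < 700 → -328
bin=X47: qty < 700 → -394
bin=X57: qty < 700 → -148
bin=X59: qty < 700 → -358
bin=X60: qty < 700 → -70
bin=X66: qty < 368 and aisle = 'B1' → 50
bin=X70: qty < 700 → -380
bin=X90: qty < 761 and reorder <= 125 → 62
bin=X92: qty < 700 → -262
bin=X95: qty < 700 → -58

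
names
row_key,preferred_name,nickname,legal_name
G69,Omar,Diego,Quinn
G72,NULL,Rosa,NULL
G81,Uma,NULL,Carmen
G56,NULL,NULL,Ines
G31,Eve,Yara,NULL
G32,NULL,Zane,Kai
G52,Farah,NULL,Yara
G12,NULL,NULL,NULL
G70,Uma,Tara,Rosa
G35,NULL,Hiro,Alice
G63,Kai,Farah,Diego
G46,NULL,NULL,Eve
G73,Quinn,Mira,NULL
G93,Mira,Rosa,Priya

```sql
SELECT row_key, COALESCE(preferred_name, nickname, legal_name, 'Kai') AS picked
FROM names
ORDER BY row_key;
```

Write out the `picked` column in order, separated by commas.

Kai, Eve, Zane, Hiro, Eve, Farah, Ines, Kai, Omar, Uma, Rosa, Quinn, Uma, Mira

row_key=G12: preferred_name=NULL, nickname=NULL, legal_name=NULL, → literal Kai → Kai
row_key=G31: preferred_name=Eve → Eve
row_key=G32: preferred_name=NULL, nickname=Zane → Zane
row_key=G35: preferred_name=NULL, nickname=Hiro → Hiro
row_key=G46: preferred_name=NULL, nickname=NULL, legal_name=Eve → Eve
row_key=G52: preferred_name=Farah → Farah
row_key=G56: preferred_name=NULL, nickname=NULL, legal_name=Ines → Ines
row_key=G63: preferred_name=Kai → Kai
row_key=G69: preferred_name=Omar → Omar
row_key=G70: preferred_name=Uma → Uma
row_key=G72: preferred_name=NULL, nickname=Rosa → Rosa
row_key=G73: preferred_name=Quinn → Quinn
row_key=G81: preferred_name=Uma → Uma
row_key=G93: preferred_name=Mira → Mira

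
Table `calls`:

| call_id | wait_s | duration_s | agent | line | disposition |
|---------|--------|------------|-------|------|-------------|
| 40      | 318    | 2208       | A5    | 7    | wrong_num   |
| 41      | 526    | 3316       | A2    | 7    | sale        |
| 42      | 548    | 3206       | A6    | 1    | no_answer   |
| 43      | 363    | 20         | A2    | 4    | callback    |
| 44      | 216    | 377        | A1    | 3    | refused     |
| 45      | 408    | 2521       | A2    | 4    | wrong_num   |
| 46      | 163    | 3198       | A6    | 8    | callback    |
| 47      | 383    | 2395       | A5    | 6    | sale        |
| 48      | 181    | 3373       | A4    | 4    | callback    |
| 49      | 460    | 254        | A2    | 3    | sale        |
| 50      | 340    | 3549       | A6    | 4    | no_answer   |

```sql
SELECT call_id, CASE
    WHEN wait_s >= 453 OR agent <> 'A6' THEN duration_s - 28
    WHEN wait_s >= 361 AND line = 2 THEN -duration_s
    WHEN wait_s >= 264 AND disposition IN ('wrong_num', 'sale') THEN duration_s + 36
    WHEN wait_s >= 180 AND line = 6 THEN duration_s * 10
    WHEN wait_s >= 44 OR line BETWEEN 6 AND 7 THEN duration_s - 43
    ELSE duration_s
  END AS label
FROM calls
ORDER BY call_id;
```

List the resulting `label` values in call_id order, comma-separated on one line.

call_id=40: wait_s >= 453 OR agent <> 'A6' → 2180
call_id=41: wait_s >= 453 OR agent <> 'A6' → 3288
call_id=42: wait_s >= 453 OR agent <> 'A6' → 3178
call_id=43: wait_s >= 453 OR agent <> 'A6' → -8
call_id=44: wait_s >= 453 OR agent <> 'A6' → 349
call_id=45: wait_s >= 453 OR agent <> 'A6' → 2493
call_id=46: wait_s >= 44 OR line BETWEEN 6 AND 7 → 3155
call_id=47: wait_s >= 453 OR agent <> 'A6' → 2367
call_id=48: wait_s >= 453 OR agent <> 'A6' → 3345
call_id=49: wait_s >= 453 OR agent <> 'A6' → 226
call_id=50: wait_s >= 44 OR line BETWEEN 6 AND 7 → 3506

2180, 3288, 3178, -8, 349, 2493, 3155, 2367, 3345, 226, 3506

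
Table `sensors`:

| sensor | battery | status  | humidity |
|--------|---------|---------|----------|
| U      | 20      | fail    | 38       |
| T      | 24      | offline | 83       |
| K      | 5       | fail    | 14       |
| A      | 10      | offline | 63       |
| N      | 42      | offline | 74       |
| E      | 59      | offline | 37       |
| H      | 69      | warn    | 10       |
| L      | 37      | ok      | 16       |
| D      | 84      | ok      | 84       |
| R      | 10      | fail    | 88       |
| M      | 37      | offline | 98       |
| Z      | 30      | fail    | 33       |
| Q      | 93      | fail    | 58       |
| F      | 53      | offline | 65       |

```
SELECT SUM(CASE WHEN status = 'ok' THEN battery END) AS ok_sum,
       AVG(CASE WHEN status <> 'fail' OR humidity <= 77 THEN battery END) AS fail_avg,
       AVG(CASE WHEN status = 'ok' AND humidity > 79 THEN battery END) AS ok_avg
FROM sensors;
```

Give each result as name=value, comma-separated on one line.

[ok_sum: status = 'ok']
sensor=U: ✗
sensor=T: ✗
sensor=K: ✗
sensor=A: ✗
sensor=N: ✗
sensor=E: ✗
sensor=H: ✗
sensor=L: ✓ → 37
sensor=D: ✓ → 84
sensor=R: ✗
sensor=M: ✗
sensor=Z: ✗
sensor=Q: ✗
sensor=F: ✗
ok_sum = 37 + 84 = 121
—
[fail_avg: status <> 'fail' OR humidity <= 77]
sensor=U: ✓ → 20
sensor=T: ✓ → 24
sensor=K: ✓ → 5
sensor=A: ✓ → 10
sensor=N: ✓ → 42
sensor=E: ✓ → 59
sensor=H: ✓ → 69
sensor=L: ✓ → 37
sensor=D: ✓ → 84
sensor=R: ✗
sensor=M: ✓ → 37
sensor=Z: ✓ → 30
sensor=Q: ✓ → 93
sensor=F: ✓ → 53
fail_avg = (20 + 24 + 5 + 10 + 42 + 59 + 69 + 37 + 84 + 37 + 30 + 93 + 53) / 13 = 43.3076923077
—
[ok_avg: status = 'ok' AND humidity > 79]
sensor=U: ✗
sensor=T: ✗
sensor=K: ✗
sensor=A: ✗
sensor=N: ✗
sensor=E: ✗
sensor=H: ✗
sensor=L: ✗
sensor=D: ✓ → 84
sensor=R: ✗
sensor=M: ✗
sensor=Z: ✗
sensor=Q: ✗
sensor=F: ✗
ok_avg = 84

ok_sum=121, fail_avg=43.3076923077, ok_avg=84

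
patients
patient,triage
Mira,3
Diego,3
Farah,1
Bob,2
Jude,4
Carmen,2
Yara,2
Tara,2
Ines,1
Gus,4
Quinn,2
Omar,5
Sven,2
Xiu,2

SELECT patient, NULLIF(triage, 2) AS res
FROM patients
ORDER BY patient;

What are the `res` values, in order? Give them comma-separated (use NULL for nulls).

patient=Bob: triage=2 vs 2: equal → NULL
patient=Carmen: triage=2 vs 2: equal → NULL
patient=Diego: triage=3 vs 2: differ → 3
patient=Farah: triage=1 vs 2: differ → 1
patient=Gus: triage=4 vs 2: differ → 4
patient=Ines: triage=1 vs 2: differ → 1
patient=Jude: triage=4 vs 2: differ → 4
patient=Mira: triage=3 vs 2: differ → 3
patient=Omar: triage=5 vs 2: differ → 5
patient=Quinn: triage=2 vs 2: equal → NULL
patient=Sven: triage=2 vs 2: equal → NULL
patient=Tara: triage=2 vs 2: equal → NULL
patient=Xiu: triage=2 vs 2: equal → NULL
patient=Yara: triage=2 vs 2: equal → NULL

NULL, NULL, 3, 1, 4, 1, 4, 3, 5, NULL, NULL, NULL, NULL, NULL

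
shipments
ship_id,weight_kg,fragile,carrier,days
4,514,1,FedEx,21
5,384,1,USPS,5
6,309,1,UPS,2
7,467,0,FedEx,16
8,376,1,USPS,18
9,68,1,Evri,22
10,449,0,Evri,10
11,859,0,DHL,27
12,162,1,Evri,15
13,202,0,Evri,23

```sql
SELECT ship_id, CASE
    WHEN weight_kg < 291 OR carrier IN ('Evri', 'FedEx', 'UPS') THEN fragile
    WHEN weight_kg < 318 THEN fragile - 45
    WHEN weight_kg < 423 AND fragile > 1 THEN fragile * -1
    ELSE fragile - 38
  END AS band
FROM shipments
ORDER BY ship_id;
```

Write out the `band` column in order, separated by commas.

1, -37, 1, 0, -37, 1, 0, -38, 1, 0

ship_id=4: weight_kg < 291 OR carrier IN ('Evri', 'FedEx', 'UPS') → 1
ship_id=5: ELSE → -37
ship_id=6: weight_kg < 291 OR carrier IN ('Evri', 'FedEx', 'UPS') → 1
ship_id=7: weight_kg < 291 OR carrier IN ('Evri', 'FedEx', 'UPS') → 0
ship_id=8: ELSE → -37
ship_id=9: weight_kg < 291 OR carrier IN ('Evri', 'FedEx', 'UPS') → 1
ship_id=10: weight_kg < 291 OR carrier IN ('Evri', 'FedEx', 'UPS') → 0
ship_id=11: ELSE → -38
ship_id=12: weight_kg < 291 OR carrier IN ('Evri', 'FedEx', 'UPS') → 1
ship_id=13: weight_kg < 291 OR carrier IN ('Evri', 'FedEx', 'UPS') → 0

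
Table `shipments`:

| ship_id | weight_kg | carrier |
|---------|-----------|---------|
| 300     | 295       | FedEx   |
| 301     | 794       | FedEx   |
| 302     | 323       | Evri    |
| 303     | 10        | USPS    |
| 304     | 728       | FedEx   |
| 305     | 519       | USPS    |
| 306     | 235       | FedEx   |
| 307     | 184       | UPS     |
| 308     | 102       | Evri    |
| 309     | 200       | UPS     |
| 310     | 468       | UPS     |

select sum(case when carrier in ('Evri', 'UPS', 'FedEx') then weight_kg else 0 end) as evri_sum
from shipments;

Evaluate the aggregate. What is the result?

3329

ship_id=300: ✓ → 295
ship_id=301: ✓ → 794
ship_id=302: ✓ → 323
ship_id=303: ✗
ship_id=304: ✓ → 728
ship_id=305: ✗
ship_id=306: ✓ → 235
ship_id=307: ✓ → 184
ship_id=308: ✓ → 102
ship_id=309: ✓ → 200
ship_id=310: ✓ → 468
evri_sum = 295 + 794 + 323 + 728 + 235 + 184 + 102 + 200 + 468 = 3329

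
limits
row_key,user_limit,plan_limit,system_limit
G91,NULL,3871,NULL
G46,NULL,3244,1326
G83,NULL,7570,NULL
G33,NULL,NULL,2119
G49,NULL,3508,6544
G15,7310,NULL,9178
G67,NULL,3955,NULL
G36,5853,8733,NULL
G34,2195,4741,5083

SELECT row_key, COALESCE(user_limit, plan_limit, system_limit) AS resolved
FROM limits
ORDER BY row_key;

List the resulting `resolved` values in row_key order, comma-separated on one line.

row_key=G15: user_limit=7310 → 7310
row_key=G33: user_limit=NULL, plan_limit=NULL, system_limit=2119 → 2119
row_key=G34: user_limit=2195 → 2195
row_key=G36: user_limit=5853 → 5853
row_key=G46: user_limit=NULL, plan_limit=3244 → 3244
row_key=G49: user_limit=NULL, plan_limit=3508 → 3508
row_key=G67: user_limit=NULL, plan_limit=3955 → 3955
row_key=G83: user_limit=NULL, plan_limit=7570 → 7570
row_key=G91: user_limit=NULL, plan_limit=3871 → 3871

7310, 2119, 2195, 5853, 3244, 3508, 3955, 7570, 3871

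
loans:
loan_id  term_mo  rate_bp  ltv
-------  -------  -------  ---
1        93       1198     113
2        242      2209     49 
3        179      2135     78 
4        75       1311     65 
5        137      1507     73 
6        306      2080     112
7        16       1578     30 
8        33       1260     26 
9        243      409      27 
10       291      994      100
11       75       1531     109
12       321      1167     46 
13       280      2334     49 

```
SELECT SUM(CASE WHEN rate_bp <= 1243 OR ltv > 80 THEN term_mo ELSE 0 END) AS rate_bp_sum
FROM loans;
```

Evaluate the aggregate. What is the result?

1329

loan_id=1: ✓ → 93
loan_id=2: ✗
loan_id=3: ✗
loan_id=4: ✗
loan_id=5: ✗
loan_id=6: ✓ → 306
loan_id=7: ✗
loan_id=8: ✗
loan_id=9: ✓ → 243
loan_id=10: ✓ → 291
loan_id=11: ✓ → 75
loan_id=12: ✓ → 321
loan_id=13: ✗
rate_bp_sum = 93 + 306 + 243 + 291 + 75 + 321 = 1329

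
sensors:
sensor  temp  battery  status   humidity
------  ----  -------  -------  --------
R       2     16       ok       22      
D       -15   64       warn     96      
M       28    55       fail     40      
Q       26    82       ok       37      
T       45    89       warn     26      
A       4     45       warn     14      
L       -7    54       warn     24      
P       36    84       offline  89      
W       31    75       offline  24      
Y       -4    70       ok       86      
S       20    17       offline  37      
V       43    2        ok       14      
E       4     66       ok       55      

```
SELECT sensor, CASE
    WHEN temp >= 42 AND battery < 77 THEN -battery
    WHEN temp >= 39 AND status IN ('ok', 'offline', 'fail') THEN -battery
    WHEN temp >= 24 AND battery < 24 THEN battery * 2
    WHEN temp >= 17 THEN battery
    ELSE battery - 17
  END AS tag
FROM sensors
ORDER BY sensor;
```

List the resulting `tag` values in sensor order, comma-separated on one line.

sensor=A: ELSE → 28
sensor=D: ELSE → 47
sensor=E: ELSE → 49
sensor=L: ELSE → 37
sensor=M: temp >= 17 → 55
sensor=P: temp >= 17 → 84
sensor=Q: temp >= 17 → 82
sensor=R: ELSE → -1
sensor=S: temp >= 17 → 17
sensor=T: temp >= 17 → 89
sensor=V: temp >= 42 AND battery < 77 → -2
sensor=W: temp >= 17 → 75
sensor=Y: ELSE → 53

28, 47, 49, 37, 55, 84, 82, -1, 17, 89, -2, 75, 53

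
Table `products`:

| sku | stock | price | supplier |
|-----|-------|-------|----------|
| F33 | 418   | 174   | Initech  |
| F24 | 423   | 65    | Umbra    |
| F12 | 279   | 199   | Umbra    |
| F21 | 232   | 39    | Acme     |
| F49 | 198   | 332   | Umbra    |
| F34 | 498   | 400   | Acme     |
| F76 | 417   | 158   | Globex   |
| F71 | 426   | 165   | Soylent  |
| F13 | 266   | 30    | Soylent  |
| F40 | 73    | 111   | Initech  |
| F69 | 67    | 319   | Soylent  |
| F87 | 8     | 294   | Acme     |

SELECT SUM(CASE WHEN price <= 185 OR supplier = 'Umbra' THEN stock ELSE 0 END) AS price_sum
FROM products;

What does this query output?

sku=F33: ✓ → 418
sku=F24: ✓ → 423
sku=F12: ✓ → 279
sku=F21: ✓ → 232
sku=F49: ✓ → 198
sku=F34: ✗
sku=F76: ✓ → 417
sku=F71: ✓ → 426
sku=F13: ✓ → 266
sku=F40: ✓ → 73
sku=F69: ✗
sku=F87: ✗
price_sum = 418 + 423 + 279 + 232 + 198 + 417 + 426 + 266 + 73 = 2732

2732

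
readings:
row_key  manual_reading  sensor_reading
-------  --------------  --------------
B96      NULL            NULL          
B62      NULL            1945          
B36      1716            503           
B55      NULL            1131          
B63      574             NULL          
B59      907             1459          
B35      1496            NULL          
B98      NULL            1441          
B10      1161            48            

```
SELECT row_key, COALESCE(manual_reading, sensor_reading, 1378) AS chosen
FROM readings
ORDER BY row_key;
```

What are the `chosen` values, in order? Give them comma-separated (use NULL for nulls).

row_key=B10: manual_reading=1161 → 1161
row_key=B35: manual_reading=1496 → 1496
row_key=B36: manual_reading=1716 → 1716
row_key=B55: manual_reading=NULL, sensor_reading=1131 → 1131
row_key=B59: manual_reading=907 → 907
row_key=B62: manual_reading=NULL, sensor_reading=1945 → 1945
row_key=B63: manual_reading=574 → 574
row_key=B96: manual_reading=NULL, sensor_reading=NULL, → literal 1378 → 1378
row_key=B98: manual_reading=NULL, sensor_reading=1441 → 1441

1161, 1496, 1716, 1131, 907, 1945, 574, 1378, 1441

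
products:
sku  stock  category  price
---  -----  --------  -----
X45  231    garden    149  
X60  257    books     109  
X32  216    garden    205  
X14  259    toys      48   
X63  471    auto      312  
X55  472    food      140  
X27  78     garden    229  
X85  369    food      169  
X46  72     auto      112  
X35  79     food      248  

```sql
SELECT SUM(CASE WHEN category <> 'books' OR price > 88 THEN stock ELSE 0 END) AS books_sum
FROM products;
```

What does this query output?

sku=X45: ✓ → 231
sku=X60: ✓ → 257
sku=X32: ✓ → 216
sku=X14: ✓ → 259
sku=X63: ✓ → 471
sku=X55: ✓ → 472
sku=X27: ✓ → 78
sku=X85: ✓ → 369
sku=X46: ✓ → 72
sku=X35: ✓ → 79
books_sum = 231 + 257 + 216 + 259 + 471 + 472 + 78 + 369 + 72 + 79 = 2504

2504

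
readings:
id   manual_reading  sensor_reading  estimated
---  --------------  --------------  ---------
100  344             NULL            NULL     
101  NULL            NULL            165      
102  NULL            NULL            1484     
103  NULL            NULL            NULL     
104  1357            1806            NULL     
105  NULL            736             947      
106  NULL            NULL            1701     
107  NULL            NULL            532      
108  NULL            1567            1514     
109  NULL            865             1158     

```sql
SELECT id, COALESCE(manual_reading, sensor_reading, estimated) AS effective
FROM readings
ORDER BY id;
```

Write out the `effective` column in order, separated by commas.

344, 165, 1484, NULL, 1357, 736, 1701, 532, 1567, 865

id=100: manual_reading=344 → 344
id=101: manual_reading=NULL, sensor_reading=NULL, estimated=165 → 165
id=102: manual_reading=NULL, sensor_reading=NULL, estimated=1484 → 1484
id=103: manual_reading=NULL, sensor_reading=NULL, estimated=NULL (all NULL) → NULL
id=104: manual_reading=1357 → 1357
id=105: manual_reading=NULL, sensor_reading=736 → 736
id=106: manual_reading=NULL, sensor_reading=NULL, estimated=1701 → 1701
id=107: manual_reading=NULL, sensor_reading=NULL, estimated=532 → 532
id=108: manual_reading=NULL, sensor_reading=1567 → 1567
id=109: manual_reading=NULL, sensor_reading=865 → 865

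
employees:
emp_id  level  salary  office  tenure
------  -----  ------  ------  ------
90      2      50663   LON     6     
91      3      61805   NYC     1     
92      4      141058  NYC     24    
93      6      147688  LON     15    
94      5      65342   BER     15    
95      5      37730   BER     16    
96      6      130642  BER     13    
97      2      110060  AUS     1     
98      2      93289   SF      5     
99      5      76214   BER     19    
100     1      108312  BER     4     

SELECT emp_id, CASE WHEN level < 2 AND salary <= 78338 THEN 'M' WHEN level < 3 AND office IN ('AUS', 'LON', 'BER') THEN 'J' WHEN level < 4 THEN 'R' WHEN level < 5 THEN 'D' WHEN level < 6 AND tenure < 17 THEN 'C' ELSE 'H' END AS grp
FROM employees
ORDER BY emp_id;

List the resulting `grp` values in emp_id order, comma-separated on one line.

J, R, D, H, C, C, H, J, R, H, J

emp_id=90: level < 3 AND office IN ('AUS', 'LON', 'BER') → J
emp_id=91: level < 4 → R
emp_id=92: level < 5 → D
emp_id=93: ELSE → H
emp_id=94: level < 6 AND tenure < 17 → C
emp_id=95: level < 6 AND tenure < 17 → C
emp_id=96: ELSE → H
emp_id=97: level < 3 AND office IN ('AUS', 'LON', 'BER') → J
emp_id=98: level < 4 → R
emp_id=99: ELSE → H
emp_id=100: level < 3 AND office IN ('AUS', 'LON', 'BER') → J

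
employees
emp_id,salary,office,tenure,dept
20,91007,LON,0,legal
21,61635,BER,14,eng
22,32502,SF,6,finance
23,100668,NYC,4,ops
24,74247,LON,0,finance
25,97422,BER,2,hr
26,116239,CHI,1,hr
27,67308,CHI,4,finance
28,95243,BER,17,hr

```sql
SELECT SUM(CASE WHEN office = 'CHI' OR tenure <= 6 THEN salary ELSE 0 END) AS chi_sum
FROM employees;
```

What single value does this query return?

emp_id=20: ✓ → 91007
emp_id=21: ✗
emp_id=22: ✓ → 32502
emp_id=23: ✓ → 100668
emp_id=24: ✓ → 74247
emp_id=25: ✓ → 97422
emp_id=26: ✓ → 116239
emp_id=27: ✓ → 67308
emp_id=28: ✗
chi_sum = 91007 + 32502 + 100668 + 74247 + 97422 + 116239 + 67308 = 579393

579393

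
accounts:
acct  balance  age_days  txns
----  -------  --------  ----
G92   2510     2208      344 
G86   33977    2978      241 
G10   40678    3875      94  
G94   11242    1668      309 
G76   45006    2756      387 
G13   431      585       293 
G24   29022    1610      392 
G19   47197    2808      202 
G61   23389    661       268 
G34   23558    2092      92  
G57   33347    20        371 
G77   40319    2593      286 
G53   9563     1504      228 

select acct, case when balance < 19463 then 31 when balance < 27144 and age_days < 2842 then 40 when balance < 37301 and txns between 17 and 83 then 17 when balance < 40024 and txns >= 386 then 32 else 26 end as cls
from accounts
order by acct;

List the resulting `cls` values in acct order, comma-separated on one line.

26, 31, 26, 32, 40, 31, 26, 40, 26, 26, 26, 31, 31

acct=G10: ELSE → 26
acct=G13: balance < 19463 → 31
acct=G19: ELSE → 26
acct=G24: balance < 40024 and txns >= 386 → 32
acct=G34: balance < 27144 and age_days < 2842 → 40
acct=G53: balance < 19463 → 31
acct=G57: ELSE → 26
acct=G61: balance < 27144 and age_days < 2842 → 40
acct=G76: ELSE → 26
acct=G77: ELSE → 26
acct=G86: ELSE → 26
acct=G92: balance < 19463 → 31
acct=G94: balance < 19463 → 31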